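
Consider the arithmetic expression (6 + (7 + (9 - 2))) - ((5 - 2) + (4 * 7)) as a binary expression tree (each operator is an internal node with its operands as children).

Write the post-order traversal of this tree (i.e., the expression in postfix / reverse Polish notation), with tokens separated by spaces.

6 7 9 2 - + + 5 2 - 4 7 * + -

Post-order on an expression tree gives postfix notation: for each operator, emit left operand, right operand, then the operator.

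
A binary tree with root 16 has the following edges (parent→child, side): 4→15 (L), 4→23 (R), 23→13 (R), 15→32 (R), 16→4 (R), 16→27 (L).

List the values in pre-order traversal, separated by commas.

Pre-order visits the node, then its left subtree, then its right subtree.
Visit 16.
At 16: go left to 27.
  27 is a leaf — visit 27.
At 16: go right to 4.
  Visit 4.
  At 4: go left to 15.
    Visit 15.
    At 15: no left child.
    At 15: go right to 32.
      32 is a leaf — visit 32.
  At 4: go right to 23.
    Visit 23.
    At 23: no left child.
    At 23: go right to 13.
      13 is a leaf — visit 13.

16, 27, 4, 15, 32, 23, 13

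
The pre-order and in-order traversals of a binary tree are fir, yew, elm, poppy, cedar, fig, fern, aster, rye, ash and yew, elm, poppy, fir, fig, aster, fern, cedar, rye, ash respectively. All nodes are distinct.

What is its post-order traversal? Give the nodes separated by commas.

The first element of pre-order is the root; it splits in-order into left and right subtrees.
Root fir: left subtree has 3 nodes {yew, elm, poppy}, right has 6 {fig, aster, fern, cedar, rye, ash}.
  Root yew: left subtree has 0 nodes { }, right has 2 {elm, poppy}.
    Root elm: left subtree has 0 nodes { }, right has 1 {poppy}.
  Root cedar: left subtree has 3 nodes {fig, aster, fern}, right has 2 {rye, ash}.
    Root fig: left subtree has 0 nodes { }, right has 2 {aster, fern}.
      Root fern: left subtree has 1 node {aster}, right has 0 { }.
    Root rye: left subtree has 0 nodes { }, right has 1 {ash}.

poppy, elm, yew, aster, fern, fig, ash, rye, cedar, fir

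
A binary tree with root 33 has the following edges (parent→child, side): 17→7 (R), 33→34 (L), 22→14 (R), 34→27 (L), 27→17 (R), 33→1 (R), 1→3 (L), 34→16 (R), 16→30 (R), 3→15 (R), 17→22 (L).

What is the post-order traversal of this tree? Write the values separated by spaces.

Post-order visits the left subtree, then the right subtree, then the node.
At 33: go left to 34.
  At 34: go left to 27.
    At 27: no left child.
    At 27: go right to 17.
      At 17: go left to 22.
        At 22: no left child.
        At 22: go right to 14.
          14 is a leaf — visit 14.
        Visit 22.
      At 17: go right to 7.
        7 is a leaf — visit 7.
      Visit 17.
    Visit 27.
  At 34: go right to 16.
    At 16: no left child.
    At 16: go right to 30.
      30 is a leaf — visit 30.
    Visit 16.
  Visit 34.
At 33: go right to 1.
  At 1: go left to 3.
    At 3: no left child.
    At 3: go right to 15.
      15 is a leaf — visit 15.
    Visit 3.
  At 1: no right child.
  Visit 1.
Visit 33.

14 22 7 17 27 30 16 34 15 3 1 33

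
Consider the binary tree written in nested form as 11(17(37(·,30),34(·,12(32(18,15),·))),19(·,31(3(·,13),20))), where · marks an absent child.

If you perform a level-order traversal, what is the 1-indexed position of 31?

6

Level-order visits nodes level by level from the root, left to right within each level.
Level 0: 11
Level 1: 17, 19
Level 2: 37, 34, 31
Level 3: 30, 12, 3, 20
Level 4: 32, 13
Level 5: 18, 15
Full level-order sequence: 11, 17, 19, 37, 34, 31, 30, 12, 3, 20, 32, 13, 18, 15.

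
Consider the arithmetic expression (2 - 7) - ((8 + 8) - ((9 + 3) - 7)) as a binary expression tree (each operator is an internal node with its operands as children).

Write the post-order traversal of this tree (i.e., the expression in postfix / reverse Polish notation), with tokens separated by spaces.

2 7 - 8 8 + 9 3 + 7 - - -

Post-order on an expression tree gives postfix notation: for each operator, emit left operand, right operand, then the operator.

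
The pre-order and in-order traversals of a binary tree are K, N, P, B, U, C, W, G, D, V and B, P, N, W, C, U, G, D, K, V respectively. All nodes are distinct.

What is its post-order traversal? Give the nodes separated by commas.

B, P, W, C, D, G, U, N, V, K

The first element of pre-order is the root; it splits in-order into left and right subtrees.
Root K: left subtree has 8 nodes {B, P, N, W, C, U, G, D}, right has 1 {V}.
  Root N: left subtree has 2 nodes {B, P}, right has 5 {W, C, U, G, D}.
    Root P: left subtree has 1 node {B}, right has 0 { }.
    Root U: left subtree has 2 nodes {W, C}, right has 2 {G, D}.
      Root C: left subtree has 1 node {W}, right has 0 { }.
      Root G: left subtree has 0 nodes { }, right has 1 {D}.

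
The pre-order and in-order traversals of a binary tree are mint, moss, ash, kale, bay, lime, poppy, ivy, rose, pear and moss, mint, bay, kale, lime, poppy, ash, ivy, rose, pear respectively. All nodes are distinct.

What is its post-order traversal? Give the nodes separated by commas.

moss, bay, poppy, lime, kale, pear, rose, ivy, ash, mint

The first element of pre-order is the root; it splits in-order into left and right subtrees.
Root mint: left subtree has 1 node {moss}, right has 8 {bay, kale, lime, poppy, ash, ivy, rose, pear}.
  Root ash: left subtree has 4 nodes {bay, kale, lime, poppy}, right has 3 {ivy, rose, pear}.
    Root kale: left subtree has 1 node {bay}, right has 2 {lime, poppy}.
      Root lime: left subtree has 0 nodes { }, right has 1 {poppy}.
    Root ivy: left subtree has 0 nodes { }, right has 2 {rose, pear}.
      Root rose: left subtree has 0 nodes { }, right has 1 {pear}.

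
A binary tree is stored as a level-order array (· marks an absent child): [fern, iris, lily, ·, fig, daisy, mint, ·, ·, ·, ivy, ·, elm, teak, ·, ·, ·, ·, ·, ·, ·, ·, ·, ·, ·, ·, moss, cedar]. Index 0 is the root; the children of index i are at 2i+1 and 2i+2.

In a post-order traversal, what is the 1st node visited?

ivy

Post-order visits the left subtree, then the right subtree, then the node.
At fern: go left to iris.
  At iris: no left child.
  At iris: go right to fig.
    At fig: no left child.
    At fig: go right to ivy.
      ivy is a leaf — visit ivy.
    Visit fig.
  Visit iris.
At fern: go right to lily.
  At lily: go left to daisy.
    At daisy: no left child.
    At daisy: go right to elm.
      At elm: no left child.
      At elm: go right to moss.
        moss is a leaf — visit moss.
      Visit elm.
    Visit daisy.
  At lily: go right to mint.
    At mint: go left to teak.
      At teak: go left to cedar.
        cedar is a leaf — visit cedar.
      At teak: no right child.
      Visit teak.
    At mint: no right child.
    Visit mint.
  Visit lily.
Visit fern.
Full post-order sequence: ivy, fig, iris, moss, elm, daisy, cedar, teak, mint, lily, fern.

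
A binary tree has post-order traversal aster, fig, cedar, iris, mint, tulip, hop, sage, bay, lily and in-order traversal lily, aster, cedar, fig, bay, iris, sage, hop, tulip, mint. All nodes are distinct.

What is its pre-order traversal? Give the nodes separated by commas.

The last element of post-order is the root; it splits in-order into left and right subtrees.
Root lily: left subtree has 0 nodes { }, right has 9 {aster, cedar, fig, bay, iris, sage, hop, tulip, mint}.
  Root bay: left subtree has 3 nodes {aster, cedar, fig}, right has 5 {iris, sage, hop, tulip, mint}.
    Root cedar: left subtree has 1 node {aster}, right has 1 {fig}.
    Root sage: left subtree has 1 node {iris}, right has 3 {hop, tulip, mint}.
      Root hop: left subtree has 0 nodes { }, right has 2 {tulip, mint}.
        Root tulip: left subtree has 0 nodes { }, right has 1 {mint}.

lily, bay, cedar, aster, fig, sage, iris, hop, tulip, mint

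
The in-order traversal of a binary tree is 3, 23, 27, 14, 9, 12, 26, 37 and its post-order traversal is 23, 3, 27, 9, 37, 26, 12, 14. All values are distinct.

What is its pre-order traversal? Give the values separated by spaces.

14 27 3 23 12 9 26 37

The last element of post-order is the root; it splits in-order into left and right subtrees.
Root 14: left subtree has 3 nodes {3, 23, 27}, right has 4 {9, 12, 26, 37}.
  Root 27: left subtree has 2 nodes {3, 23}, right has 0 { }.
    Root 3: left subtree has 0 nodes { }, right has 1 {23}.
  Root 12: left subtree has 1 node {9}, right has 2 {26, 37}.
    Root 26: left subtree has 0 nodes { }, right has 1 {37}.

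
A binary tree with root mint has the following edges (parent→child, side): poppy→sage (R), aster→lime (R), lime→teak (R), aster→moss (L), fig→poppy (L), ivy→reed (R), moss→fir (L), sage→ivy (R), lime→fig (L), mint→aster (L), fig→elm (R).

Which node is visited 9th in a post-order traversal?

teak

Post-order visits the left subtree, then the right subtree, then the node.
At mint: go left to aster.
  At aster: go left to moss.
    At moss: go left to fir.
      fir is a leaf — visit fir.
    At moss: no right child.
    Visit moss.
  At aster: go right to lime.
    At lime: go left to fig.
      At fig: go left to poppy.
        At poppy: no left child.
        At poppy: go right to sage.
          At sage: no left child.
          At sage: go right to ivy.
            At ivy: no left child.
            At ivy: go right to reed.
              reed is a leaf — visit reed.
            Visit ivy.
          Visit sage.
        Visit poppy.
      At fig: go right to elm.
        elm is a leaf — visit elm.
      Visit fig.
    At lime: go right to teak.
      teak is a leaf — visit teak.
    Visit lime.
  Visit aster.
At mint: no right child.
Visit mint.
Full post-order sequence: fir, moss, reed, ivy, sage, poppy, elm, fig, teak, lime, aster, mint.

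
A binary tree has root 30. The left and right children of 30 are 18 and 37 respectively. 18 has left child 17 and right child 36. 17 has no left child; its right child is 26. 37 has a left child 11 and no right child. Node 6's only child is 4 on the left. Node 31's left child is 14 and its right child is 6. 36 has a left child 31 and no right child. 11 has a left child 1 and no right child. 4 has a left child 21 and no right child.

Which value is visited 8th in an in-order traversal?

In-order visits the left subtree, then the node, then the right subtree.
At 30: go left to 18.
  At 18: go left to 17.
    At 17: no left child.
    Visit 17.
    At 17: go right to 26.
      26 is a leaf — visit 26.
  Visit 18.
  At 18: go right to 36.
    At 36: go left to 31.
      At 31: go left to 14.
        14 is a leaf — visit 14.
      Visit 31.
      At 31: go right to 6.
        At 6: go left to 4.
          At 4: go left to 21.
            21 is a leaf — visit 21.
          Visit 4.
          At 4: no right child.
        Visit 6.
        At 6: no right child.
    Visit 36.
    At 36: no right child.
Visit 30.
At 30: go right to 37.
  At 37: go left to 11.
    At 11: go left to 1.
      1 is a leaf — visit 1.
    Visit 11.
    At 11: no right child.
  Visit 37.
  At 37: no right child.
Full in-order sequence: 17, 26, 18, 14, 31, 21, 4, 6, 36, 30, 1, 11, 37.

6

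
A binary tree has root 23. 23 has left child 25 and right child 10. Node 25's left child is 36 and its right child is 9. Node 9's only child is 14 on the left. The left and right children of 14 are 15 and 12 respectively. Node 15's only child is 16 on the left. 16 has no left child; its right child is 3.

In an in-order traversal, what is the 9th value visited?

23

In-order visits the left subtree, then the node, then the right subtree.
At 23: go left to 25.
  At 25: go left to 36.
    36 is a leaf — visit 36.
  Visit 25.
  At 25: go right to 9.
    At 9: go left to 14.
      At 14: go left to 15.
        At 15: go left to 16.
          At 16: no left child.
          Visit 16.
          At 16: go right to 3.
            3 is a leaf — visit 3.
        Visit 15.
        At 15: no right child.
      Visit 14.
      At 14: go right to 12.
        12 is a leaf — visit 12.
    Visit 9.
    At 9: no right child.
Visit 23.
At 23: go right to 10.
  10 is a leaf — visit 10.
Full in-order sequence: 36, 25, 16, 3, 15, 14, 12, 9, 23, 10.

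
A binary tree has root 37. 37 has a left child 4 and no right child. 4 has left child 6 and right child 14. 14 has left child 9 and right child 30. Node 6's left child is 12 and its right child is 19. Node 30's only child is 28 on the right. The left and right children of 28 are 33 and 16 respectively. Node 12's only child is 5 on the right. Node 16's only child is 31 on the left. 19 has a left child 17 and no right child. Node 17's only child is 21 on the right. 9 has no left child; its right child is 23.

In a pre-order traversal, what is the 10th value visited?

Pre-order visits the node, then its left subtree, then its right subtree.
Visit 37.
At 37: go left to 4.
  Visit 4.
  At 4: go left to 6.
    Visit 6.
    At 6: go left to 12.
      Visit 12.
      At 12: no left child.
      At 12: go right to 5.
        5 is a leaf — visit 5.
    At 6: go right to 19.
      Visit 19.
      At 19: go left to 17.
        Visit 17.
        At 17: no left child.
        At 17: go right to 21.
          21 is a leaf — visit 21.
      At 19: no right child.
  At 4: go right to 14.
    Visit 14.
    At 14: go left to 9.
      Visit 9.
      At 9: no left child.
      At 9: go right to 23.
        23 is a leaf — visit 23.
    At 14: go right to 30.
      Visit 30.
      At 30: no left child.
      At 30: go right to 28.
        Visit 28.
        At 28: go left to 33.
          33 is a leaf — visit 33.
        At 28: go right to 16.
          Visit 16.
          At 16: go left to 31.
            31 is a leaf — visit 31.
          At 16: no right child.
At 37: no right child.
Full pre-order sequence: 37, 4, 6, 12, 5, 19, 17, 21, 14, 9, 23, 30, 28, 33, 16, 31.

9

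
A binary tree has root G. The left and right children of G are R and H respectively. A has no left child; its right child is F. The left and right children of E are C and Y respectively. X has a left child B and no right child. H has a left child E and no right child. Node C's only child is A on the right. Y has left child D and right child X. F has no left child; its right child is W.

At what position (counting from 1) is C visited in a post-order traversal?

5

Post-order visits the left subtree, then the right subtree, then the node.
At G: go left to R.
  R is a leaf — visit R.
At G: go right to H.
  At H: go left to E.
    At E: go left to C.
      At C: no left child.
      At C: go right to A.
        At A: no left child.
        At A: go right to F.
          At F: no left child.
          At F: go right to W.
            W is a leaf — visit W.
          Visit F.
        Visit A.
      Visit C.
    At E: go right to Y.
      At Y: go left to D.
        D is a leaf — visit D.
      At Y: go right to X.
        At X: go left to B.
          B is a leaf — visit B.
        At X: no right child.
        Visit X.
      Visit Y.
    Visit E.
  At H: no right child.
  Visit H.
Visit G.
Full post-order sequence: R, W, F, A, C, D, B, X, Y, E, H, G.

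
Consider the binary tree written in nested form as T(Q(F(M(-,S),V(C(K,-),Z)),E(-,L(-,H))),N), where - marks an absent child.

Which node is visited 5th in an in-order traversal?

In-order visits the left subtree, then the node, then the right subtree.
At T: go left to Q.
  At Q: go left to F.
    At F: go left to M.
      At M: no left child.
      Visit M.
      At M: go right to S.
        S is a leaf — visit S.
    Visit F.
    At F: go right to V.
      At V: go left to C.
        At C: go left to K.
          K is a leaf — visit K.
        Visit C.
        At C: no right child.
      Visit V.
      At V: go right to Z.
        Z is a leaf — visit Z.
  Visit Q.
  At Q: go right to E.
    At E: no left child.
    Visit E.
    At E: go right to L.
      At L: no left child.
      Visit L.
      At L: go right to H.
        H is a leaf — visit H.
Visit T.
At T: go right to N.
  N is a leaf — visit N.
Full in-order sequence: M, S, F, K, C, V, Z, Q, E, L, H, T, N.

C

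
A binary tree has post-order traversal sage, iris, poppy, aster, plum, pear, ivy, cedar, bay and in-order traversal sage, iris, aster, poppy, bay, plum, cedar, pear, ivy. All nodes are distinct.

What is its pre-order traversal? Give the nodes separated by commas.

bay, aster, iris, sage, poppy, cedar, plum, ivy, pear

The last element of post-order is the root; it splits in-order into left and right subtrees.
Root bay: left subtree has 4 nodes {sage, iris, aster, poppy}, right has 4 {plum, cedar, pear, ivy}.
  Root aster: left subtree has 2 nodes {sage, iris}, right has 1 {poppy}.
    Root iris: left subtree has 1 node {sage}, right has 0 { }.
  Root cedar: left subtree has 1 node {plum}, right has 2 {pear, ivy}.
    Root ivy: left subtree has 1 node {pear}, right has 0 { }.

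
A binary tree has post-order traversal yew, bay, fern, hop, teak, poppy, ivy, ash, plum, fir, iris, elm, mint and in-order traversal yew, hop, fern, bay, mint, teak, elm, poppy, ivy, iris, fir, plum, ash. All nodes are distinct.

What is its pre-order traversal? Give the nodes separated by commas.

mint, hop, yew, fern, bay, elm, teak, iris, ivy, poppy, fir, plum, ash

The last element of post-order is the root; it splits in-order into left and right subtrees.
Root mint: left subtree has 4 nodes {yew, hop, fern, bay}, right has 8 {teak, elm, poppy, ivy, iris, fir, plum, ash}.
  Root hop: left subtree has 1 node {yew}, right has 2 {fern, bay}.
    Root fern: left subtree has 0 nodes { }, right has 1 {bay}.
  Root elm: left subtree has 1 node {teak}, right has 6 {poppy, ivy, iris, fir, plum, ash}.
    Root iris: left subtree has 2 nodes {poppy, ivy}, right has 3 {fir, plum, ash}.
      Root ivy: left subtree has 1 node {poppy}, right has 0 { }.
      Root fir: left subtree has 0 nodes { }, right has 2 {plum, ash}.
        Root plum: left subtree has 0 nodes { }, right has 1 {ash}.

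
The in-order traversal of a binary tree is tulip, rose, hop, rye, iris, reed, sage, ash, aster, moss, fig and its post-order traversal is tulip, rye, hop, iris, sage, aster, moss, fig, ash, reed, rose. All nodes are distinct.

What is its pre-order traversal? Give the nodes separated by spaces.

rose tulip reed iris hop rye ash sage fig moss aster

The last element of post-order is the root; it splits in-order into left and right subtrees.
Root rose: left subtree has 1 node {tulip}, right has 9 {hop, rye, iris, reed, sage, ash, aster, moss, fig}.
  Root reed: left subtree has 3 nodes {hop, rye, iris}, right has 5 {sage, ash, aster, moss, fig}.
    Root iris: left subtree has 2 nodes {hop, rye}, right has 0 { }.
      Root hop: left subtree has 0 nodes { }, right has 1 {rye}.
    Root ash: left subtree has 1 node {sage}, right has 3 {aster, moss, fig}.
      Root fig: left subtree has 2 nodes {aster, moss}, right has 0 { }.
        Root moss: left subtree has 1 node {aster}, right has 0 { }.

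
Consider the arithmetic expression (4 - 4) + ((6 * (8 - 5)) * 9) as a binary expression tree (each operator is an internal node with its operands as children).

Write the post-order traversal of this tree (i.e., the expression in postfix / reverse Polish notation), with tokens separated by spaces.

Post-order on an expression tree gives postfix notation: for each operator, emit left operand, right operand, then the operator.

4 4 - 6 8 5 - * 9 * +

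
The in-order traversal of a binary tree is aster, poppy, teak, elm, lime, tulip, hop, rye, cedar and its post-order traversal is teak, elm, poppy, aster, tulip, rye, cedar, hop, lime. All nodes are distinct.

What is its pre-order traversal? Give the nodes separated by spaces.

The last element of post-order is the root; it splits in-order into left and right subtrees.
Root lime: left subtree has 4 nodes {aster, poppy, teak, elm}, right has 4 {tulip, hop, rye, cedar}.
  Root aster: left subtree has 0 nodes { }, right has 3 {poppy, teak, elm}.
    Root poppy: left subtree has 0 nodes { }, right has 2 {teak, elm}.
      Root elm: left subtree has 1 node {teak}, right has 0 { }.
  Root hop: left subtree has 1 node {tulip}, right has 2 {rye, cedar}.
    Root cedar: left subtree has 1 node {rye}, right has 0 { }.

lime aster poppy elm teak hop tulip cedar rye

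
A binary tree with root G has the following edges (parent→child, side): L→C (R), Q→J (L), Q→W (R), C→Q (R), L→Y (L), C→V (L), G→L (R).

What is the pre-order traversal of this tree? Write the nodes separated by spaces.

Pre-order visits the node, then its left subtree, then its right subtree.
Visit G.
At G: no left child.
At G: go right to L.
  Visit L.
  At L: go left to Y.
    Y is a leaf — visit Y.
  At L: go right to C.
    Visit C.
    At C: go left to V.
      V is a leaf — visit V.
    At C: go right to Q.
      Visit Q.
      At Q: go left to J.
        J is a leaf — visit J.
      At Q: go right to W.
        W is a leaf — visit W.

G L Y C V Q J W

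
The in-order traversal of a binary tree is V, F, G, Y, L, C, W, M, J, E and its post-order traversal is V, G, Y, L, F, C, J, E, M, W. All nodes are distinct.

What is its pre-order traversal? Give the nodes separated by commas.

The last element of post-order is the root; it splits in-order into left and right subtrees.
Root W: left subtree has 6 nodes {V, F, G, Y, L, C}, right has 3 {M, J, E}.
  Root C: left subtree has 5 nodes {V, F, G, Y, L}, right has 0 { }.
    Root F: left subtree has 1 node {V}, right has 3 {G, Y, L}.
      Root L: left subtree has 2 nodes {G, Y}, right has 0 { }.
        Root Y: left subtree has 1 node {G}, right has 0 { }.
  Root M: left subtree has 0 nodes { }, right has 2 {J, E}.
    Root E: left subtree has 1 node {J}, right has 0 { }.

W, C, F, V, L, Y, G, M, E, J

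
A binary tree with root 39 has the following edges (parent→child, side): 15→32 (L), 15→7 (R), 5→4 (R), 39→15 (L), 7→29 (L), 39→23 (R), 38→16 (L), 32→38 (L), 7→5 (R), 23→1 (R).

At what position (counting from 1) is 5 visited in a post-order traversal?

6

Post-order visits the left subtree, then the right subtree, then the node.
At 39: go left to 15.
  At 15: go left to 32.
    At 32: go left to 38.
      At 38: go left to 16.
        16 is a leaf — visit 16.
      At 38: no right child.
      Visit 38.
    At 32: no right child.
    Visit 32.
  At 15: go right to 7.
    At 7: go left to 29.
      29 is a leaf — visit 29.
    At 7: go right to 5.
      At 5: no left child.
      At 5: go right to 4.
        4 is a leaf — visit 4.
      Visit 5.
    Visit 7.
  Visit 15.
At 39: go right to 23.
  At 23: no left child.
  At 23: go right to 1.
    1 is a leaf — visit 1.
  Visit 23.
Visit 39.
Full post-order sequence: 16, 38, 32, 29, 4, 5, 7, 15, 1, 23, 39.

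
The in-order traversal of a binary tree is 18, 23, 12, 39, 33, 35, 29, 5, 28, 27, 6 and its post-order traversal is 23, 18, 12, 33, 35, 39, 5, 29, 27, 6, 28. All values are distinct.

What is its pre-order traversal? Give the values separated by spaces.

The last element of post-order is the root; it splits in-order into left and right subtrees.
Root 28: left subtree has 8 nodes {18, 23, 12, 39, 33, 35, 29, 5}, right has 2 {27, 6}.
  Root 29: left subtree has 6 nodes {18, 23, 12, 39, 33, 35}, right has 1 {5}.
    Root 39: left subtree has 3 nodes {18, 23, 12}, right has 2 {33, 35}.
      Root 12: left subtree has 2 nodes {18, 23}, right has 0 { }.
        Root 18: left subtree has 0 nodes { }, right has 1 {23}.
      Root 35: left subtree has 1 node {33}, right has 0 { }.
  Root 6: left subtree has 1 node {27}, right has 0 { }.

28 29 39 12 18 23 35 33 5 6 27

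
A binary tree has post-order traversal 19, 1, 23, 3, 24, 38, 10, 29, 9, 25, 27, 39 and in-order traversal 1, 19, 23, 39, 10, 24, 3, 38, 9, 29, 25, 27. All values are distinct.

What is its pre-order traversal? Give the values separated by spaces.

The last element of post-order is the root; it splits in-order into left and right subtrees.
Root 39: left subtree has 3 nodes {1, 19, 23}, right has 8 {10, 24, 3, 38, 9, 29, 25, 27}.
  Root 23: left subtree has 2 nodes {1, 19}, right has 0 { }.
    Root 1: left subtree has 0 nodes { }, right has 1 {19}.
  Root 27: left subtree has 7 nodes {10, 24, 3, 38, 9, 29, 25}, right has 0 { }.
    Root 25: left subtree has 6 nodes {10, 24, 3, 38, 9, 29}, right has 0 { }.
      Root 9: left subtree has 4 nodes {10, 24, 3, 38}, right has 1 {29}.
        Root 10: left subtree has 0 nodes { }, right has 3 {24, 3, 38}.
          Root 38: left subtree has 2 nodes {24, 3}, right has 0 { }.
            Root 24: left subtree has 0 nodes { }, right has 1 {3}.

39 23 1 19 27 25 9 10 38 24 3 29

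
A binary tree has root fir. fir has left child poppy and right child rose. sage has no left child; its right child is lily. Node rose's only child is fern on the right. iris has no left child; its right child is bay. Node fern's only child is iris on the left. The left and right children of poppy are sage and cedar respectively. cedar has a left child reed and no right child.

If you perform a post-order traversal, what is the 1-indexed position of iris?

7

Post-order visits the left subtree, then the right subtree, then the node.
At fir: go left to poppy.
  At poppy: go left to sage.
    At sage: no left child.
    At sage: go right to lily.
      lily is a leaf — visit lily.
    Visit sage.
  At poppy: go right to cedar.
    At cedar: go left to reed.
      reed is a leaf — visit reed.
    At cedar: no right child.
    Visit cedar.
  Visit poppy.
At fir: go right to rose.
  At rose: no left child.
  At rose: go right to fern.
    At fern: go left to iris.
      At iris: no left child.
      At iris: go right to bay.
        bay is a leaf — visit bay.
      Visit iris.
    At fern: no right child.
    Visit fern.
  Visit rose.
Visit fir.
Full post-order sequence: lily, sage, reed, cedar, poppy, bay, iris, fern, rose, fir.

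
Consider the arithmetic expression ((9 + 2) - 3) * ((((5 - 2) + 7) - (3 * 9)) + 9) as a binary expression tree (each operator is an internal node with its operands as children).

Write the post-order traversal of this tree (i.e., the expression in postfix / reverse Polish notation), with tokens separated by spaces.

Post-order on an expression tree gives postfix notation: for each operator, emit left operand, right operand, then the operator.

9 2 + 3 - 5 2 - 7 + 3 9 * - 9 + *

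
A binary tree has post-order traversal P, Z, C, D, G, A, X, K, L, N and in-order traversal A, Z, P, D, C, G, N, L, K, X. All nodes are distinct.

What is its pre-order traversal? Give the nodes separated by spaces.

N A G D Z P C L K X

The last element of post-order is the root; it splits in-order into left and right subtrees.
Root N: left subtree has 6 nodes {A, Z, P, D, C, G}, right has 3 {L, K, X}.
  Root A: left subtree has 0 nodes { }, right has 5 {Z, P, D, C, G}.
    Root G: left subtree has 4 nodes {Z, P, D, C}, right has 0 { }.
      Root D: left subtree has 2 nodes {Z, P}, right has 1 {C}.
        Root Z: left subtree has 0 nodes { }, right has 1 {P}.
  Root L: left subtree has 0 nodes { }, right has 2 {K, X}.
    Root K: left subtree has 0 nodes { }, right has 1 {X}.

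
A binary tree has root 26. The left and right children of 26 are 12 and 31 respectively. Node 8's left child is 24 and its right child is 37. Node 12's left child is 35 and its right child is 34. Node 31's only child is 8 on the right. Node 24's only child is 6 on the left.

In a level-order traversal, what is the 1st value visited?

Level-order visits nodes level by level from the root, left to right within each level.
Level 0: 26
Level 1: 12, 31
Level 2: 35, 34, 8
Level 3: 24, 37
Level 4: 6
Full level-order sequence: 26, 12, 31, 35, 34, 8, 24, 37, 6.

26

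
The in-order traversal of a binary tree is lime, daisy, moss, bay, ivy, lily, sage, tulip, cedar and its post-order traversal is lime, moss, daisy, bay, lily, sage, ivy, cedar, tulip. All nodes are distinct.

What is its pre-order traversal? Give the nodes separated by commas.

The last element of post-order is the root; it splits in-order into left and right subtrees.
Root tulip: left subtree has 7 nodes {lime, daisy, moss, bay, ivy, lily, sage}, right has 1 {cedar}.
  Root ivy: left subtree has 4 nodes {lime, daisy, moss, bay}, right has 2 {lily, sage}.
    Root bay: left subtree has 3 nodes {lime, daisy, moss}, right has 0 { }.
      Root daisy: left subtree has 1 node {lime}, right has 1 {moss}.
    Root sage: left subtree has 1 node {lily}, right has 0 { }.

tulip, ivy, bay, daisy, lime, moss, sage, lily, cedar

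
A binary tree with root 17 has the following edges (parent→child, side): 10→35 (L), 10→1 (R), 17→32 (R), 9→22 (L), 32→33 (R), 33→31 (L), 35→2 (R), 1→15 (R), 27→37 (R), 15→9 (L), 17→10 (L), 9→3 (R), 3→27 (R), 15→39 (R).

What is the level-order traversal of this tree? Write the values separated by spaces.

Level-order visits nodes level by level from the root, left to right within each level.
Level 0: 17
Level 1: 10, 32
Level 2: 35, 1, 33
Level 3: 2, 15, 31
Level 4: 9, 39
Level 5: 22, 3
Level 6: 27
Level 7: 37

17 10 32 35 1 33 2 15 31 9 39 22 3 27 37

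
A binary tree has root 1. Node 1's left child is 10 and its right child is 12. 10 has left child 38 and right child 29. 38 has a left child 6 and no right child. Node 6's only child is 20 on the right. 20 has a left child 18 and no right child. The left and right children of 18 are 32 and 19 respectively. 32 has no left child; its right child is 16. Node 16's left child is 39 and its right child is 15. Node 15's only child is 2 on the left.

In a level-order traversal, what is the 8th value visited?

Level-order visits nodes level by level from the root, left to right within each level.
Level 0: 1
Level 1: 10, 12
Level 2: 38, 29
Level 3: 6
Level 4: 20
Level 5: 18
Level 6: 32, 19
Level 7: 16
Level 8: 39, 15
Level 9: 2
Full level-order sequence: 1, 10, 12, 38, 29, 6, 20, 18, 32, 19, 16, 39, 15, 2.

18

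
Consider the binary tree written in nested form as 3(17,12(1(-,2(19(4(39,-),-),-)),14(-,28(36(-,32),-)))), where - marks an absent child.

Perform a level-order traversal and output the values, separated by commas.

3, 17, 12, 1, 14, 2, 28, 19, 36, 4, 32, 39

Level-order visits nodes level by level from the root, left to right within each level.
Level 0: 3
Level 1: 17, 12
Level 2: 1, 14
Level 3: 2, 28
Level 4: 19, 36
Level 5: 4, 32
Level 6: 39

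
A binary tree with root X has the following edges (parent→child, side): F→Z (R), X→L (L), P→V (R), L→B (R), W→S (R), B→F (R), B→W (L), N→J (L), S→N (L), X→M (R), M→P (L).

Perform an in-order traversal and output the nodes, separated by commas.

L, W, J, N, S, B, F, Z, X, P, V, M

In-order visits the left subtree, then the node, then the right subtree.
At X: go left to L.
  At L: no left child.
  Visit L.
  At L: go right to B.
    At B: go left to W.
      At W: no left child.
      Visit W.
      At W: go right to S.
        At S: go left to N.
          At N: go left to J.
            J is a leaf — visit J.
          Visit N.
          At N: no right child.
        Visit S.
        At S: no right child.
    Visit B.
    At B: go right to F.
      At F: no left child.
      Visit F.
      At F: go right to Z.
        Z is a leaf — visit Z.
Visit X.
At X: go right to M.
  At M: go left to P.
    At P: no left child.
    Visit P.
    At P: go right to V.
      V is a leaf — visit V.
  Visit M.
  At M: no right child.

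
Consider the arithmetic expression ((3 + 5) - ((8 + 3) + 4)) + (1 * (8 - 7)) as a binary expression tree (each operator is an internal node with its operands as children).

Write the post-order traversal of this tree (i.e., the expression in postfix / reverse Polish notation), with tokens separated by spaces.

Post-order on an expression tree gives postfix notation: for each operator, emit left operand, right operand, then the operator.

3 5 + 8 3 + 4 + - 1 8 7 - * +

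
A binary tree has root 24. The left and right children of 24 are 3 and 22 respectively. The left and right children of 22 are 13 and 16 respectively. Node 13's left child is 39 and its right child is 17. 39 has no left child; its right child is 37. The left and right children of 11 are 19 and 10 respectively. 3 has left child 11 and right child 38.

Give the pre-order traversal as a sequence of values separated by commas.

24, 3, 11, 19, 10, 38, 22, 13, 39, 37, 17, 16

Pre-order visits the node, then its left subtree, then its right subtree.
Visit 24.
At 24: go left to 3.
  Visit 3.
  At 3: go left to 11.
    Visit 11.
    At 11: go left to 19.
      19 is a leaf — visit 19.
    At 11: go right to 10.
      10 is a leaf — visit 10.
  At 3: go right to 38.
    38 is a leaf — visit 38.
At 24: go right to 22.
  Visit 22.
  At 22: go left to 13.
    Visit 13.
    At 13: go left to 39.
      Visit 39.
      At 39: no left child.
      At 39: go right to 37.
        37 is a leaf — visit 37.
    At 13: go right to 17.
      17 is a leaf — visit 17.
  At 22: go right to 16.
    16 is a leaf — visit 16.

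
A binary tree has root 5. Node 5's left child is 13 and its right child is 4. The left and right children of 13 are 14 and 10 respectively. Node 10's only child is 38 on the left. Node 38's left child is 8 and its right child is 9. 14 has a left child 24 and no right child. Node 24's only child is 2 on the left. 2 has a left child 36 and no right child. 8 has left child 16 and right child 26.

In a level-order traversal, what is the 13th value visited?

Level-order visits nodes level by level from the root, left to right within each level.
Level 0: 5
Level 1: 13, 4
Level 2: 14, 10
Level 3: 24, 38
Level 4: 2, 8, 9
Level 5: 36, 16, 26
Full level-order sequence: 5, 13, 4, 14, 10, 24, 38, 2, 8, 9, 36, 16, 26.

26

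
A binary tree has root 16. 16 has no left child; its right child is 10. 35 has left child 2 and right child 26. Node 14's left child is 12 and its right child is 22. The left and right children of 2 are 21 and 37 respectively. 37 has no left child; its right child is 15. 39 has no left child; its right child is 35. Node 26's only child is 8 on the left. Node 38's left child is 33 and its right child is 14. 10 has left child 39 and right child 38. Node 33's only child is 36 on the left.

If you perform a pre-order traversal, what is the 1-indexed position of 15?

8

Pre-order visits the node, then its left subtree, then its right subtree.
Visit 16.
At 16: no left child.
At 16: go right to 10.
  Visit 10.
  At 10: go left to 39.
    Visit 39.
    At 39: no left child.
    At 39: go right to 35.
      Visit 35.
      At 35: go left to 2.
        Visit 2.
        At 2: go left to 21.
          21 is a leaf — visit 21.
        At 2: go right to 37.
          Visit 37.
          At 37: no left child.
          At 37: go right to 15.
            15 is a leaf — visit 15.
      At 35: go right to 26.
        Visit 26.
        At 26: go left to 8.
          8 is a leaf — visit 8.
        At 26: no right child.
  At 10: go right to 38.
    Visit 38.
    At 38: go left to 33.
      Visit 33.
      At 33: go left to 36.
        36 is a leaf — visit 36.
      At 33: no right child.
    At 38: go right to 14.
      Visit 14.
      At 14: go left to 12.
        12 is a leaf — visit 12.
      At 14: go right to 22.
        22 is a leaf — visit 22.
Full pre-order sequence: 16, 10, 39, 35, 2, 21, 37, 15, 26, 8, 38, 33, 36, 14, 12, 22.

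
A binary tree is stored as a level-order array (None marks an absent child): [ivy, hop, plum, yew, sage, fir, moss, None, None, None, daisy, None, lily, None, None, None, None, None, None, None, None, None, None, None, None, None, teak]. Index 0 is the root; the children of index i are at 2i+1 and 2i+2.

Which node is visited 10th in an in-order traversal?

moss

In-order visits the left subtree, then the node, then the right subtree.
At ivy: go left to hop.
  At hop: go left to yew.
    yew is a leaf — visit yew.
  Visit hop.
  At hop: go right to sage.
    At sage: no left child.
    Visit sage.
    At sage: go right to daisy.
      daisy is a leaf — visit daisy.
Visit ivy.
At ivy: go right to plum.
  At plum: go left to fir.
    At fir: no left child.
    Visit fir.
    At fir: go right to lily.
      At lily: no left child.
      Visit lily.
      At lily: go right to teak.
        teak is a leaf — visit teak.
  Visit plum.
  At plum: go right to moss.
    moss is a leaf — visit moss.
Full in-order sequence: yew, hop, sage, daisy, ivy, fir, lily, teak, plum, moss.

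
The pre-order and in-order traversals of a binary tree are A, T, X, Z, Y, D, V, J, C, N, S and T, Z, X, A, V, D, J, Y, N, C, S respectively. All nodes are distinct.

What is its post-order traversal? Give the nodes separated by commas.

Z, X, T, V, J, D, N, S, C, Y, A

The first element of pre-order is the root; it splits in-order into left and right subtrees.
Root A: left subtree has 3 nodes {T, Z, X}, right has 7 {V, D, J, Y, N, C, S}.
  Root T: left subtree has 0 nodes { }, right has 2 {Z, X}.
    Root X: left subtree has 1 node {Z}, right has 0 { }.
  Root Y: left subtree has 3 nodes {V, D, J}, right has 3 {N, C, S}.
    Root D: left subtree has 1 node {V}, right has 1 {J}.
    Root C: left subtree has 1 node {N}, right has 1 {S}.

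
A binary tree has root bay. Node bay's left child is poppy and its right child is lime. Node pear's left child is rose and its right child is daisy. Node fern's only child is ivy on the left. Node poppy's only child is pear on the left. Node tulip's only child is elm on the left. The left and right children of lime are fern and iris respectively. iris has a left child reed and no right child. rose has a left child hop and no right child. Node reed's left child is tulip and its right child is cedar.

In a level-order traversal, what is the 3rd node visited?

lime

Level-order visits nodes level by level from the root, left to right within each level.
Level 0: bay
Level 1: poppy, lime
Level 2: pear, fern, iris
Level 3: rose, daisy, ivy, reed
Level 4: hop, tulip, cedar
Level 5: elm
Full level-order sequence: bay, poppy, lime, pear, fern, iris, rose, daisy, ivy, reed, hop, tulip, cedar, elm.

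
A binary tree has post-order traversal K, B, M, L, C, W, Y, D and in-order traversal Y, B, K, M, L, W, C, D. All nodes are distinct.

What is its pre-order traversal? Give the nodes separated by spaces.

The last element of post-order is the root; it splits in-order into left and right subtrees.
Root D: left subtree has 7 nodes {Y, B, K, M, L, W, C}, right has 0 { }.
  Root Y: left subtree has 0 nodes { }, right has 6 {B, K, M, L, W, C}.
    Root W: left subtree has 4 nodes {B, K, M, L}, right has 1 {C}.
      Root L: left subtree has 3 nodes {B, K, M}, right has 0 { }.
        Root M: left subtree has 2 nodes {B, K}, right has 0 { }.
          Root B: left subtree has 0 nodes { }, right has 1 {K}.

D Y W L M B K C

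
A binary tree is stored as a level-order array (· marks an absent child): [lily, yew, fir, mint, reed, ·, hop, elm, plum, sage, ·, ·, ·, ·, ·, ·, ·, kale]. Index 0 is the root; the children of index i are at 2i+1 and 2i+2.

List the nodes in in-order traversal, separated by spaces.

In-order visits the left subtree, then the node, then the right subtree.
At lily: go left to yew.
  At yew: go left to mint.
    At mint: go left to elm.
      elm is a leaf — visit elm.
    Visit mint.
    At mint: go right to plum.
      At plum: go left to kale.
        kale is a leaf — visit kale.
      Visit plum.
      At plum: no right child.
  Visit yew.
  At yew: go right to reed.
    At reed: go left to sage.
      sage is a leaf — visit sage.
    Visit reed.
    At reed: no right child.
Visit lily.
At lily: go right to fir.
  At fir: no left child.
  Visit fir.
  At fir: go right to hop.
    hop is a leaf — visit hop.

elm mint kale plum yew sage reed lily fir hop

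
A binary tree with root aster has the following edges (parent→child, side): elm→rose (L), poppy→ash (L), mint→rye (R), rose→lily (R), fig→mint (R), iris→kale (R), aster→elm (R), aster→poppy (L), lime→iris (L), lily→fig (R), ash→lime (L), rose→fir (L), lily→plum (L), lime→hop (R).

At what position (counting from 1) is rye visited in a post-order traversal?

9

Post-order visits the left subtree, then the right subtree, then the node.
At aster: go left to poppy.
  At poppy: go left to ash.
    At ash: go left to lime.
      At lime: go left to iris.
        At iris: no left child.
        At iris: go right to kale.
          kale is a leaf — visit kale.
        Visit iris.
      At lime: go right to hop.
        hop is a leaf — visit hop.
      Visit lime.
    At ash: no right child.
    Visit ash.
  At poppy: no right child.
  Visit poppy.
At aster: go right to elm.
  At elm: go left to rose.
    At rose: go left to fir.
      fir is a leaf — visit fir.
    At rose: go right to lily.
      At lily: go left to plum.
        plum is a leaf — visit plum.
      At lily: go right to fig.
        At fig: no left child.
        At fig: go right to mint.
          At mint: no left child.
          At mint: go right to rye.
            rye is a leaf — visit rye.
          Visit mint.
        Visit fig.
      Visit lily.
    Visit rose.
  At elm: no right child.
  Visit elm.
Visit aster.
Full post-order sequence: kale, iris, hop, lime, ash, poppy, fir, plum, rye, mint, fig, lily, rose, elm, aster.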